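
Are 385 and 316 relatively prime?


Euclidean algorithm:
385 = 1 * 316 + 69
316 = 4 * 69 + 40
69 = 1 * 40 + 29
40 = 1 * 29 + 11
29 = 2 * 11 + 7
11 = 1 * 7 + 4
7 = 1 * 4 + 3
4 = 1 * 3 + 1
3 = 3 * 1 + 0
GCD(385, 316) = 1

Yes, coprime (GCD = 1)


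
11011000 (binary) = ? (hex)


11011000 (base 2) = 216 (decimal)
216 (decimal) = D8 (base 16)


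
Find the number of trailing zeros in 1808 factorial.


floor(1808/5) = 361
floor(1808/25) = 72
floor(1808/125) = 14
floor(1808/625) = 2
Total = 449

449 trailing zeros


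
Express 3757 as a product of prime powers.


3757 / 13 = 289
289 / 17 = 17
17 / 17 = 1
3757 = 13 × 17^2


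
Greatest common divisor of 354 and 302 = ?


354 = 1 * 302 + 52
302 = 5 * 52 + 42
52 = 1 * 42 + 10
42 = 4 * 10 + 2
10 = 5 * 2 + 0
GCD = 2


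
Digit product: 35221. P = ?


3 × 5 × 2 × 2 × 1 = 60


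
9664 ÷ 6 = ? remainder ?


9664 = 6 * 1610 + 4
Check: 9660 + 4 = 9664

q = 1610, r = 4


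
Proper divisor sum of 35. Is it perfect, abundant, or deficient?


Proper divisors: 1, 5, 7
Sum = 1 + 5 + 7 = 13
13 < 35 → deficient

s(35) = 13 (deficient)


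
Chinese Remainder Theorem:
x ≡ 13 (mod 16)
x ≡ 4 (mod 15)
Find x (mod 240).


M = 16*15 = 240
M1 = M/16 = 15, M2 = M/15 = 16
M1^(-1) mod 16 = 15, M2^(-1) mod 15 = 1
x = 13*15*15 + 4*16*1 = 2989
2989 mod 240 = 109
Check: 109 mod 16 = 13 ✓, 109 mod 15 = 4 ✓

x ≡ 109 (mod 240)


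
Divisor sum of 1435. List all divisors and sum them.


Divisors of 1435: 1, 5, 7, 35, 41, 205, 287, 1435
Sum = 1 + 5 + 7 + 35 + 41 + 205 + 287 + 1435 = 2016

σ(1435) = 2016


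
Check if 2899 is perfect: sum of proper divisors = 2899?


Proper divisors of 2899: 1, 13, 223
Sum = 1 + 13 + 223 = 237

No, 2899 is not perfect (237 ≠ 2899)


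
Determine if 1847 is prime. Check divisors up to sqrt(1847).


Check divisors up to sqrt(1847) = 42.9767
No divisors found.
1847 is prime.

Yes, 1847 is prime


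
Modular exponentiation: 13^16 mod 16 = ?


13^1 mod 16 = 13
13^2 mod 16 = 9
13^3 mod 16 = 5
13^4 mod 16 = 1
13^5 mod 16 = 13
13^6 mod 16 = 9
13^7 mod 16 = 5
13^8 mod 16 = 1
13^9 mod 16 = 13
13^10 mod 16 = 9
13^11 mod 16 = 5
13^12 mod 16 = 1
13^13 mod 16 = 13
13^14 mod 16 = 9
13^15 mod 16 = 5
13^16 mod 16 = 1


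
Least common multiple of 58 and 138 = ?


GCD(58, 138) = 2
LCM = 58*138/2 = 8004/2 = 4002

LCM = 4002


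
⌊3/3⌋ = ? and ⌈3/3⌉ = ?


3/3 = 1.0000
floor = 1
ceil = 1

floor = 1, ceil = 1


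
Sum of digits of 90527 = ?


9 + 0 + 5 + 2 + 7 = 23


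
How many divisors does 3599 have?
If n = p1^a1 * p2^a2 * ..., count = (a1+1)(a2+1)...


3599 = 59^1 × 61^1
d(3599) = (1+1) × (1+1) = 4

4 divisors


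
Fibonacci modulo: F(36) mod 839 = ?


F(k) mod 839 for k=1..36:
1, 1, 2, 3, 5, 8, 13, 21, 34, 55, 89, 144, 233, 377, 610, 148, 758, 67, 825, 53, 39, 92, 131, 223, 354, 577, 92, 669, 761, 591, 513, 265, 778, 204, 143, 347
F(36) mod 839 = 347


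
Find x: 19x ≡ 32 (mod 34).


GCD(19, 34) = 1, unique solution
a^(-1) mod 34 = 9
x = 9 * 32 mod 34 = 16

x ≡ 16 (mod 34)


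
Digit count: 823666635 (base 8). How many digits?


823666635 in base 8 = 6106023713
Number of digits = 10

10 digits (base 8)


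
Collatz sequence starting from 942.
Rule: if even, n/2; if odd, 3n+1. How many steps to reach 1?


942 → 471 → 1414 → 707 → 2122 → 1061 → 3184 → 1592 → 796 → 398 → 199 → 598 → 299 → 898 → 449 → 1348 → 674 → 337 → 1012 → 506 → 253 → 760 → 380 → 190 → 95 → 286 → 143 → 430 → 215 → 646 → 323 → 970 → 485 → 1456 → 728 → 364 → 182 → 91 → 274 → 137 → 412 → 206 → 103 → 310 → 155 → 466 → 233 → 700 → 350 → 175 → 526 → 263 → 790 → 395 → 1186 → 593 → 1780 → 890 → 445 → 1336 → 668 → 334 → 167 → 502 → 251 → 754 → 377 → 1132 → 566 → 283 → 850 → 425 → 1276 → 638 → 319 → 958 → 479 → 1438 → 719 → 2158 → 1079 → 3238 → 1619 → 4858 → 2429 → 7288 → 3644 → 1822 → 911 → 2734 → 1367 → 4102 → 2051 → 6154 → 3077 → 9232 → 4616 → 2308 → 1154 → 577 → 1732 → 866 → 433 → 1300 → 650 → 325 → 976 → 488 → 244 → 122 → 61 → 184 → 92 → 46 → 23 → 70 → 35 → 106 → 53 → 160 → 80 → 40 → 20 → 10 → 5 → 16 → 8 → 4 → 2 → 1
Total steps = 129

129 steps


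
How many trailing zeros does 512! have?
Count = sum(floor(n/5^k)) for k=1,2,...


floor(512/5) = 102
floor(512/25) = 20
floor(512/125) = 4
Total = 126

126 trailing zeros


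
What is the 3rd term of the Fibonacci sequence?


Sequence: 1, 1, 2
F(3) = 2


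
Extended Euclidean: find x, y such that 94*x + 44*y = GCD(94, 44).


Tabular extended Euclidean (each row: r = 94*s + 44*t):
r=94, s=1, t=0
r=44, s=0, t=1
q=2: r=6, s=1, t=-2   [94*(1) + 44*(-2) = 6]
q=7: r=2, s=-7, t=15   [94*(-7) + 44*(15) = 2]
q=3: r=0, s=22, t=-47   [94*(22) + 44*(-47) = 0]
GCD = 2; from the row with r=2: x=-7, y=15
Check: 94*(-7) + 44*(15) = -658 + 660 = 2

GCD = 2, x = -7, y = 15


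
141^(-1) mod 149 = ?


Use the extended Euclidean algorithm on (149, 141); each row r = 149*s + 141*t:
r=149, s=1, t=0
r=141, s=0, t=1
q=1: r=8, s=1, t=-1   [149*(1) + 141*(-1) = 8]
q=17: r=5, s=-17, t=18   [149*(-17) + 141*(18) = 5]
q=1: r=3, s=18, t=-19   [149*(18) + 141*(-19) = 3]
q=1: r=2, s=-35, t=37   [149*(-35) + 141*(37) = 2]
q=1: r=1, s=53, t=-56   [149*(53) + 141*(-56) = 1]
q=2: r=0, s=-141, t=149   [149*(-141) + 141*(149) = 0]
GCD = 1 with t = -56, so 141*(-56) ≡ 1 (mod 149)
Inverse = -56 mod 149 = 93
Check: 141 * 93 = 13113 ≡ 1 (mod 149)

141^(-1) ≡ 93 (mod 149)


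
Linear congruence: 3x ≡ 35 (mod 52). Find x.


GCD(3, 52) = 1, unique solution
a^(-1) mod 52 = 35
x = 35 * 35 mod 52 = 29

x ≡ 29 (mod 52)


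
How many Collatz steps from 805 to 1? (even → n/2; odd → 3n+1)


805 → 2416 → 1208 → 604 → 302 → 151 → 454 → 227 → 682 → 341 → 1024 → 512 → 256 → 128 → 64 → 32 → 16 → 8 → 4 → 2 → 1
Total steps = 20

20 steps


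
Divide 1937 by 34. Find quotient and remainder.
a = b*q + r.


1937 = 34 * 56 + 33
Check: 1904 + 33 = 1937

q = 56, r = 33


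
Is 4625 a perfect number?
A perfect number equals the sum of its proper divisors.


Proper divisors of 4625: 1, 5, 25, 37, 125, 185, 925
Sum = 1 + 5 + 25 + 37 + 125 + 185 + 925 = 1303

No, 4625 is not perfect (1303 ≠ 4625)


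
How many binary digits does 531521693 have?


531521693 in base 2 = 11111101011100110000010011101
Number of digits = 29

29 digits (base 2)


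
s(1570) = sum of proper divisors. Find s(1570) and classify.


Proper divisors: 1, 2, 5, 10, 157, 314, 785
Sum = 1 + 2 + 5 + 10 + 157 + 314 + 785 = 1274
1274 < 1570 → deficient

s(1570) = 1274 (deficient)


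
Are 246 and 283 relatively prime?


Euclidean algorithm:
283 = 1 * 246 + 37
246 = 6 * 37 + 24
37 = 1 * 24 + 13
24 = 1 * 13 + 11
13 = 1 * 11 + 2
11 = 5 * 2 + 1
2 = 2 * 1 + 0
GCD(246, 283) = 1

Yes, coprime (GCD = 1)


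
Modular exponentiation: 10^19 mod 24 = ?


10^1 mod 24 = 10
10^2 mod 24 = 4
10^3 mod 24 = 16
10^4 mod 24 = 16
10^5 mod 24 = 16
10^6 mod 24 = 16
10^7 mod 24 = 16
10^8 mod 24 = 16
10^9 mod 24 = 16
10^10 mod 24 = 16
10^11 mod 24 = 16
10^12 mod 24 = 16
10^13 mod 24 = 16
10^14 mod 24 = 16
10^15 mod 24 = 16
10^16 mod 24 = 16
10^17 mod 24 = 16
10^18 mod 24 = 16
10^19 mod 24 = 16


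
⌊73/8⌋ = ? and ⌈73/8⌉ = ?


73/8 = 9.1250
floor = 9
ceil = 10

floor = 9, ceil = 10


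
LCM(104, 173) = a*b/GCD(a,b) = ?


GCD(104, 173) = 1
LCM = 104*173/1 = 17992/1 = 17992

LCM = 17992


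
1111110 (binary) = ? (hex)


1111110 (base 2) = 126 (decimal)
126 (decimal) = 7E (base 16)


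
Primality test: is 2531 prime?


Check divisors up to sqrt(2531) = 50.3090
No divisors found.
2531 is prime.

Yes, 2531 is prime


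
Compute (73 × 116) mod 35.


73 × 116 = 8468
8468 mod 35 = 33


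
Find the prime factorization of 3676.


3676 / 2 = 1838
1838 / 2 = 919
919 / 919 = 1
3676 = 2^2 × 919


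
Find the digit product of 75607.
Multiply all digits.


7 × 5 × 6 × 0 × 7 = 0


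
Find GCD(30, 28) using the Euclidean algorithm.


30 = 1 * 28 + 2
28 = 14 * 2 + 0
GCD = 2


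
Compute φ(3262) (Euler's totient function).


3262 = 2 × 7 × 233
Prime factors: 2, 7, 233
φ(3262) = 3262 × (1-1/2) × (1-1/7) × (1-1/233)
= 3262 × 1/2 × 6/7 × 232/233 = 1392

φ(3262) = 1392


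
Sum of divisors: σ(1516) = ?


Divisors of 1516: 1, 2, 4, 379, 758, 1516
Sum = 1 + 2 + 4 + 379 + 758 + 1516 = 2660

σ(1516) = 2660


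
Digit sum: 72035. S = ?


7 + 2 + 0 + 3 + 5 = 17


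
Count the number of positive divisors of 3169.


3169 = 3169^1
d(3169) = (1+1) = 2

2 divisors


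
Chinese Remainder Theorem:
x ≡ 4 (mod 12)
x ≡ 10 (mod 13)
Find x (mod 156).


M = 12*13 = 156
M1 = M/12 = 13, M2 = M/13 = 12
M1^(-1) mod 12 = 1, M2^(-1) mod 13 = 12
x = 4*13*1 + 10*12*12 = 1492
1492 mod 156 = 88
Check: 88 mod 12 = 4 ✓, 88 mod 13 = 10 ✓

x ≡ 88 (mod 156)


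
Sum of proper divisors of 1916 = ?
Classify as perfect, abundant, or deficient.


Proper divisors: 1, 2, 4, 479, 958
Sum = 1 + 2 + 4 + 479 + 958 = 1444
1444 < 1916 → deficient

s(1916) = 1444 (deficient)


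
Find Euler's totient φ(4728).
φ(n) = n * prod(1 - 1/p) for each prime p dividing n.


4728 = 2^3 × 3 × 197
Prime factors: 2, 3, 197
φ(4728) = 4728 × (1-1/2) × (1-1/3) × (1-1/197)
= 4728 × 1/2 × 2/3 × 196/197 = 1568

φ(4728) = 1568


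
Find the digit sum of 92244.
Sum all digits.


9 + 2 + 2 + 4 + 4 = 21


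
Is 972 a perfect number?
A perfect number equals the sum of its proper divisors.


Proper divisors of 972: 1, 2, 3, 4, 6, 9, 12, 18, 27, 36, 54, 81, 108, 162, 243, 324, 486
Sum = 1 + 2 + 3 + 4 + 6 + 9 + 12 + 18 + 27 + 36 + 54 + 81 + 108 + 162 + 243 + 324 + 486 = 1576

No, 972 is not perfect (1576 ≠ 972)


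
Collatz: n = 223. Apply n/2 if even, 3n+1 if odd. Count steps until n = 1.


223 → 670 → 335 → 1006 → 503 → 1510 → 755 → 2266 → 1133 → 3400 → 1700 → 850 → 425 → 1276 → 638 → 319 → 958 → 479 → 1438 → 719 → 2158 → 1079 → 3238 → 1619 → 4858 → 2429 → 7288 → 3644 → 1822 → 911 → 2734 → 1367 → 4102 → 2051 → 6154 → 3077 → 9232 → 4616 → 2308 → 1154 → 577 → 1732 → 866 → 433 → 1300 → 650 → 325 → 976 → 488 → 244 → 122 → 61 → 184 → 92 → 46 → 23 → 70 → 35 → 106 → 53 → 160 → 80 → 40 → 20 → 10 → 5 → 16 → 8 → 4 → 2 → 1
Total steps = 70

70 steps


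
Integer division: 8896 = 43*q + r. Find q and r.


8896 = 43 * 206 + 38
Check: 8858 + 38 = 8896

q = 206, r = 38


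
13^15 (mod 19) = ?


13^1 mod 19 = 13
13^2 mod 19 = 17
13^3 mod 19 = 12
13^4 mod 19 = 4
13^5 mod 19 = 14
13^6 mod 19 = 11
13^7 mod 19 = 10
13^8 mod 19 = 16
13^9 mod 19 = 18
13^10 mod 19 = 6
13^11 mod 19 = 2
13^12 mod 19 = 7
13^13 mod 19 = 15
13^14 mod 19 = 5
13^15 mod 19 = 8


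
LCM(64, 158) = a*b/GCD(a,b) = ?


GCD(64, 158) = 2
LCM = 64*158/2 = 10112/2 = 5056

LCM = 5056


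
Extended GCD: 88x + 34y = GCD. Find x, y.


Tabular extended Euclidean (each row: r = 88*s + 34*t):
r=88, s=1, t=0
r=34, s=0, t=1
q=2: r=20, s=1, t=-2   [88*(1) + 34*(-2) = 20]
q=1: r=14, s=-1, t=3   [88*(-1) + 34*(3) = 14]
q=1: r=6, s=2, t=-5   [88*(2) + 34*(-5) = 6]
q=2: r=2, s=-5, t=13   [88*(-5) + 34*(13) = 2]
q=3: r=0, s=17, t=-44   [88*(17) + 34*(-44) = 0]
GCD = 2; from the row with r=2: x=-5, y=13
Check: 88*(-5) + 34*(13) = -440 + 442 = 2

GCD = 2, x = -5, y = 13


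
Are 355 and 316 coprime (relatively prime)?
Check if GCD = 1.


Euclidean algorithm:
355 = 1 * 316 + 39
316 = 8 * 39 + 4
39 = 9 * 4 + 3
4 = 1 * 3 + 1
3 = 3 * 1 + 0
GCD(355, 316) = 1

Yes, coprime (GCD = 1)


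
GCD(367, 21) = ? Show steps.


367 = 17 * 21 + 10
21 = 2 * 10 + 1
10 = 10 * 1 + 0
GCD = 1


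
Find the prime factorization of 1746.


1746 / 2 = 873
873 / 3 = 291
291 / 3 = 97
97 / 97 = 1
1746 = 2 × 3^2 × 97


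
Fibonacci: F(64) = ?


Sequence: 1, 1, 2, 3, 5, 8, 13, 21, 34, 55, 89, 144, 233, 377, 610, 987, 1597, 2584, 4181, 6765, 10946, 17711, 28657, 46368, 75025, 121393, 196418, 317811, 514229, 832040, 1346269, 2178309, 3524578, 5702887, 9227465, 14930352, 24157817, 39088169, 63245986, 102334155, 165580141, 267914296, 433494437, 701408733, 1134903170, 1836311903, 2971215073, 4807526976, 7778742049, 12586269025, 20365011074, 32951280099, 53316291173, 86267571272, 139583862445, 225851433717, 365435296162, 591286729879, 956722026041, 1548008755920, 2504730781961, 4052739537881, 6557470319842, 10610209857723
F(64) = 10610209857723


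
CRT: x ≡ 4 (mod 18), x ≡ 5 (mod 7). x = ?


M = 18*7 = 126
M1 = M/18 = 7, M2 = M/7 = 18
M1^(-1) mod 18 = 13, M2^(-1) mod 7 = 2
x = 4*7*13 + 5*18*2 = 544
544 mod 126 = 40
Check: 40 mod 18 = 4 ✓, 40 mod 7 = 5 ✓

x ≡ 40 (mod 126)


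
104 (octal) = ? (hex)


104 (base 8) = 68 (decimal)
68 (decimal) = 44 (base 16)


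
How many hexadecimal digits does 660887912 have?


660887912 in base 16 = 27645968
Number of digits = 8

8 digits (base 16)


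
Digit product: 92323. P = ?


9 × 2 × 3 × 2 × 3 = 324


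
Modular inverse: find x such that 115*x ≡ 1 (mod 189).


Use the extended Euclidean algorithm on (189, 115); each row r = 189*s + 115*t:
r=189, s=1, t=0
r=115, s=0, t=1
q=1: r=74, s=1, t=-1   [189*(1) + 115*(-1) = 74]
q=1: r=41, s=-1, t=2   [189*(-1) + 115*(2) = 41]
q=1: r=33, s=2, t=-3   [189*(2) + 115*(-3) = 33]
q=1: r=8, s=-3, t=5   [189*(-3) + 115*(5) = 8]
q=4: r=1, s=14, t=-23   [189*(14) + 115*(-23) = 1]
q=8: r=0, s=-115, t=189   [189*(-115) + 115*(189) = 0]
GCD = 1 with t = -23, so 115*(-23) ≡ 1 (mod 189)
Inverse = -23 mod 189 = 166
Check: 115 * 166 = 19090 ≡ 1 (mod 189)

115^(-1) ≡ 166 (mod 189)


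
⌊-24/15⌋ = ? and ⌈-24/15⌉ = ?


-24/15 = -1.6000
floor = -2
ceil = -1

floor = -2, ceil = -1


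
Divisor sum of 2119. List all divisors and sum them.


Divisors of 2119: 1, 13, 163, 2119
Sum = 1 + 13 + 163 + 2119 = 2296

σ(2119) = 2296


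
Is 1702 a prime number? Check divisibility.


1702 / 2 = 851 (exact division)
1702 is NOT prime.

No, 1702 is not prime


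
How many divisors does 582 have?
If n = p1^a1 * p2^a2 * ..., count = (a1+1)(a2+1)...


582 = 2^1 × 3^1 × 97^1
d(582) = (1+1) × (1+1) × (1+1) = 8

8 divisors


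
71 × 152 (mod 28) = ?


71 × 152 = 10792
10792 mod 28 = 12


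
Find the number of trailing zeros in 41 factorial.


floor(41/5) = 8
floor(41/25) = 1
Total = 9

9 trailing zeros


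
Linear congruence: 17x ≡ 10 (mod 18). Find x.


GCD(17, 18) = 1, unique solution
a^(-1) mod 18 = 17
x = 17 * 10 mod 18 = 8

x ≡ 8 (mod 18)


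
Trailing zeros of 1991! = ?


floor(1991/5) = 398
floor(1991/25) = 79
floor(1991/125) = 15
floor(1991/625) = 3
Total = 495

495 trailing zeros


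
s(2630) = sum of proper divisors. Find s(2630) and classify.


Proper divisors: 1, 2, 5, 10, 263, 526, 1315
Sum = 1 + 2 + 5 + 10 + 263 + 526 + 1315 = 2122
2122 < 2630 → deficient

s(2630) = 2122 (deficient)


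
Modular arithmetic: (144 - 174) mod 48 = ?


144 - 174 = -30
-30 mod 48 = 18


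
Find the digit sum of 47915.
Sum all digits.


4 + 7 + 9 + 1 + 5 = 26


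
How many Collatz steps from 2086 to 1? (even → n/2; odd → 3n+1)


2086 → 1043 → 3130 → 1565 → 4696 → 2348 → 1174 → 587 → 1762 → 881 → 2644 → 1322 → 661 → 1984 → 992 → 496 → 248 → 124 → 62 → 31 → 94 → 47 → 142 → 71 → 214 → 107 → 322 → 161 → 484 → 242 → 121 → 364 → 182 → 91 → 274 → 137 → 412 → 206 → 103 → 310 → 155 → 466 → 233 → 700 → 350 → 175 → 526 → 263 → 790 → 395 → 1186 → 593 → 1780 → 890 → 445 → 1336 → 668 → 334 → 167 → 502 → 251 → 754 → 377 → 1132 → 566 → 283 → 850 → 425 → 1276 → 638 → 319 → 958 → 479 → 1438 → 719 → 2158 → 1079 → 3238 → 1619 → 4858 → 2429 → 7288 → 3644 → 1822 → 911 → 2734 → 1367 → 4102 → 2051 → 6154 → 3077 → 9232 → 4616 → 2308 → 1154 → 577 → 1732 → 866 → 433 → 1300 → 650 → 325 → 976 → 488 → 244 → 122 → 61 → 184 → 92 → 46 → 23 → 70 → 35 → 106 → 53 → 160 → 80 → 40 → 20 → 10 → 5 → 16 → 8 → 4 → 2 → 1
Total steps = 125

125 steps


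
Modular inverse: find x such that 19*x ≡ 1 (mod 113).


Use the extended Euclidean algorithm on (113, 19); each row r = 113*s + 19*t:
r=113, s=1, t=0
r=19, s=0, t=1
q=5: r=18, s=1, t=-5   [113*(1) + 19*(-5) = 18]
q=1: r=1, s=-1, t=6   [113*(-1) + 19*(6) = 1]
q=18: r=0, s=19, t=-113   [113*(19) + 19*(-113) = 0]
GCD = 1 with t = 6, so 19*(6) ≡ 1 (mod 113)
Inverse = 6 mod 113 = 6
Check: 19 * 6 = 114 ≡ 1 (mod 113)

19^(-1) ≡ 6 (mod 113)


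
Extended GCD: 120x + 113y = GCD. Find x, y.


Tabular extended Euclidean (each row: r = 120*s + 113*t):
r=120, s=1, t=0
r=113, s=0, t=1
q=1: r=7, s=1, t=-1   [120*(1) + 113*(-1) = 7]
q=16: r=1, s=-16, t=17   [120*(-16) + 113*(17) = 1]
q=7: r=0, s=113, t=-120   [120*(113) + 113*(-120) = 0]
GCD = 1; from the row with r=1: x=-16, y=17
Check: 120*(-16) + 113*(17) = -1920 + 1921 = 1

GCD = 1, x = -16, y = 17


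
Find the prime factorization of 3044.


3044 / 2 = 1522
1522 / 2 = 761
761 / 761 = 1
3044 = 2^2 × 761


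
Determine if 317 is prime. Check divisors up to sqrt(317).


Check divisors up to sqrt(317) = 17.8045
No divisors found.
317 is prime.

Yes, 317 is prime


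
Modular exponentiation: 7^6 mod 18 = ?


7^1 mod 18 = 7
7^2 mod 18 = 13
7^3 mod 18 = 1
7^4 mod 18 = 7
7^5 mod 18 = 13
7^6 mod 18 = 1


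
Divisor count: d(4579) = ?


4579 = 19^1 × 241^1
d(4579) = (1+1) × (1+1) = 4

4 divisors


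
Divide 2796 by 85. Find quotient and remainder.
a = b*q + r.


2796 = 85 * 32 + 76
Check: 2720 + 76 = 2796

q = 32, r = 76


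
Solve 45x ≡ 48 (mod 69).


GCD(45, 69) = 3 divides 48
Divide: 15x ≡ 16 (mod 23)
x ≡ 21 (mod 23)


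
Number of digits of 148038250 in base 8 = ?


148038250 in base 8 = 1064561152
Number of digits = 10

10 digits (base 8)


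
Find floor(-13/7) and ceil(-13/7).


-13/7 = -1.8571
floor = -2
ceil = -1

floor = -2, ceil = -1


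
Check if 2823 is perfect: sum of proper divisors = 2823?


Proper divisors of 2823: 1, 3, 941
Sum = 1 + 3 + 941 = 945

No, 2823 is not perfect (945 ≠ 2823)


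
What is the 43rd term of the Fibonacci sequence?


Sequence: 1, 1, 2, 3, 5, 8, 13, 21, 34, 55, 89, 144, 233, 377, 610, 987, 1597, 2584, 4181, 6765, 10946, 17711, 28657, 46368, 75025, 121393, 196418, 317811, 514229, 832040, 1346269, 2178309, 3524578, 5702887, 9227465, 14930352, 24157817, 39088169, 63245986, 102334155, 165580141, 267914296, 433494437
F(43) = 433494437


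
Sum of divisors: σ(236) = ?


Divisors of 236: 1, 2, 4, 59, 118, 236
Sum = 1 + 2 + 4 + 59 + 118 + 236 = 420

σ(236) = 420


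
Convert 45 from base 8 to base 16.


45 (base 8) = 37 (decimal)
37 (decimal) = 25 (base 16)


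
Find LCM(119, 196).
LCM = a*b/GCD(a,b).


GCD(119, 196) = 7
LCM = 119*196/7 = 23324/7 = 3332

LCM = 3332


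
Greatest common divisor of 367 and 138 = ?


367 = 2 * 138 + 91
138 = 1 * 91 + 47
91 = 1 * 47 + 44
47 = 1 * 44 + 3
44 = 14 * 3 + 2
3 = 1 * 2 + 1
2 = 2 * 1 + 0
GCD = 1


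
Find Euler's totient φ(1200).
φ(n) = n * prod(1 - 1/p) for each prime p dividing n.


1200 = 2^4 × 3 × 5^2
Prime factors: 2, 3, 5
φ(1200) = 1200 × (1-1/2) × (1-1/3) × (1-1/5)
= 1200 × 1/2 × 2/3 × 4/5 = 320

φ(1200) = 320


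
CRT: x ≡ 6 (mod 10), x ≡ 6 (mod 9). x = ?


M = 10*9 = 90
M1 = M/10 = 9, M2 = M/9 = 10
M1^(-1) mod 10 = 9, M2^(-1) mod 9 = 1
x = 6*9*9 + 6*10*1 = 546
546 mod 90 = 6
Check: 6 mod 10 = 6 ✓, 6 mod 9 = 6 ✓

x ≡ 6 (mod 90)


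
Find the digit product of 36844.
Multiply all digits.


3 × 6 × 8 × 4 × 4 = 2304


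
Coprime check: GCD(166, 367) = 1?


Euclidean algorithm:
367 = 2 * 166 + 35
166 = 4 * 35 + 26
35 = 1 * 26 + 9
26 = 2 * 9 + 8
9 = 1 * 8 + 1
8 = 8 * 1 + 0
GCD(166, 367) = 1

Yes, coprime (GCD = 1)


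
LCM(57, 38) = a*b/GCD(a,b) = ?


GCD(57, 38) = 19
LCM = 57*38/19 = 2166/19 = 114

LCM = 114


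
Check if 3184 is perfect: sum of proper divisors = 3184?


Proper divisors of 3184: 1, 2, 4, 8, 16, 199, 398, 796, 1592
Sum = 1 + 2 + 4 + 8 + 16 + 199 + 398 + 796 + 1592 = 3016

No, 3184 is not perfect (3016 ≠ 3184)


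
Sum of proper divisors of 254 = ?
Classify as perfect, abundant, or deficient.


Proper divisors: 1, 2, 127
Sum = 1 + 2 + 127 = 130
130 < 254 → deficient

s(254) = 130 (deficient)


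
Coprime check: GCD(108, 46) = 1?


Euclidean algorithm:
108 = 2 * 46 + 16
46 = 2 * 16 + 14
16 = 1 * 14 + 2
14 = 7 * 2 + 0
GCD(108, 46) = 2

No, not coprime (GCD = 2)


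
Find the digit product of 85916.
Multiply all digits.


8 × 5 × 9 × 1 × 6 = 2160


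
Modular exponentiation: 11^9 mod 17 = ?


11^1 mod 17 = 11
11^2 mod 17 = 2
11^3 mod 17 = 5
11^4 mod 17 = 4
11^5 mod 17 = 10
11^6 mod 17 = 8
11^7 mod 17 = 3
11^8 mod 17 = 16
11^9 mod 17 = 6


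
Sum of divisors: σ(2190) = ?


Divisors of 2190: 1, 2, 3, 5, 6, 10, 15, 30, 73, 146, 219, 365, 438, 730, 1095, 2190
Sum = 1 + 2 + 3 + 5 + 6 + 10 + 15 + 30 + 73 + 146 + 219 + 365 + 438 + 730 + 1095 + 2190 = 5328

σ(2190) = 5328


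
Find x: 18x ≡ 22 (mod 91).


GCD(18, 91) = 1, unique solution
a^(-1) mod 91 = 86
x = 86 * 22 mod 91 = 72

x ≡ 72 (mod 91)


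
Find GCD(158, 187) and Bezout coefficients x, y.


Tabular extended Euclidean (each row: r = 158*s + 187*t):
r=158, s=1, t=0
r=187, s=0, t=1
q=0: r=158, s=1, t=0   [158*(1) + 187*(0) = 158]
q=1: r=29, s=-1, t=1   [158*(-1) + 187*(1) = 29]
q=5: r=13, s=6, t=-5   [158*(6) + 187*(-5) = 13]
q=2: r=3, s=-13, t=11   [158*(-13) + 187*(11) = 3]
q=4: r=1, s=58, t=-49   [158*(58) + 187*(-49) = 1]
q=3: r=0, s=-187, t=158   [158*(-187) + 187*(158) = 0]
GCD = 1; from the row with r=1: x=58, y=-49
Check: 158*(58) + 187*(-49) = 9164 - 9163 = 1

GCD = 1, x = 58, y = -49


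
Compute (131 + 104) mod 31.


131 + 104 = 235
235 mod 31 = 18


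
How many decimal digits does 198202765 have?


198202765 has 9 digits in base 10
floor(log10(198202765)) + 1 = floor(8.2971) + 1 = 9

9 digits (base 10)


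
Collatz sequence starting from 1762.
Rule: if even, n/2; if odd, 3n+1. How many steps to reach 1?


1762 → 881 → 2644 → 1322 → 661 → 1984 → 992 → 496 → 248 → 124 → 62 → 31 → 94 → 47 → 142 → 71 → 214 → 107 → 322 → 161 → 484 → 242 → 121 → 364 → 182 → 91 → 274 → 137 → 412 → 206 → 103 → 310 → 155 → 466 → 233 → 700 → 350 → 175 → 526 → 263 → 790 → 395 → 1186 → 593 → 1780 → 890 → 445 → 1336 → 668 → 334 → 167 → 502 → 251 → 754 → 377 → 1132 → 566 → 283 → 850 → 425 → 1276 → 638 → 319 → 958 → 479 → 1438 → 719 → 2158 → 1079 → 3238 → 1619 → 4858 → 2429 → 7288 → 3644 → 1822 → 911 → 2734 → 1367 → 4102 → 2051 → 6154 → 3077 → 9232 → 4616 → 2308 → 1154 → 577 → 1732 → 866 → 433 → 1300 → 650 → 325 → 976 → 488 → 244 → 122 → 61 → 184 → 92 → 46 → 23 → 70 → 35 → 106 → 53 → 160 → 80 → 40 → 20 → 10 → 5 → 16 → 8 → 4 → 2 → 1
Total steps = 117

117 steps


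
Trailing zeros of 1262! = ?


floor(1262/5) = 252
floor(1262/25) = 50
floor(1262/125) = 10
floor(1262/625) = 2
Total = 314

314 trailing zeros


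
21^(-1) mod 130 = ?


Use the extended Euclidean algorithm on (130, 21); each row r = 130*s + 21*t:
r=130, s=1, t=0
r=21, s=0, t=1
q=6: r=4, s=1, t=-6   [130*(1) + 21*(-6) = 4]
q=5: r=1, s=-5, t=31   [130*(-5) + 21*(31) = 1]
q=4: r=0, s=21, t=-130   [130*(21) + 21*(-130) = 0]
GCD = 1 with t = 31, so 21*(31) ≡ 1 (mod 130)
Inverse = 31 mod 130 = 31
Check: 21 * 31 = 651 ≡ 1 (mod 130)

21^(-1) ≡ 31 (mod 130)


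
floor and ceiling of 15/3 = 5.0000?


15/3 = 5.0000
floor = 5
ceil = 5

floor = 5, ceil = 5


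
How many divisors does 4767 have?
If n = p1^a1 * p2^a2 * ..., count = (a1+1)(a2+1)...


4767 = 3^1 × 7^1 × 227^1
d(4767) = (1+1) × (1+1) × (1+1) = 8

8 divisors


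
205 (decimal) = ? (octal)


205 (base 10) = 205 (decimal)
205 (decimal) = 315 (base 8)


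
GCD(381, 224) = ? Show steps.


381 = 1 * 224 + 157
224 = 1 * 157 + 67
157 = 2 * 67 + 23
67 = 2 * 23 + 21
23 = 1 * 21 + 2
21 = 10 * 2 + 1
2 = 2 * 1 + 0
GCD = 1


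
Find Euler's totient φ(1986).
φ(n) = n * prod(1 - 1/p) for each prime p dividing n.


1986 = 2 × 3 × 331
Prime factors: 2, 3, 331
φ(1986) = 1986 × (1-1/2) × (1-1/3) × (1-1/331)
= 1986 × 1/2 × 2/3 × 330/331 = 660

φ(1986) = 660


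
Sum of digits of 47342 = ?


4 + 7 + 3 + 4 + 2 = 20


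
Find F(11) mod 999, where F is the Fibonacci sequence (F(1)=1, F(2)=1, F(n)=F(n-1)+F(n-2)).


F(k) mod 999 for k=1..11:
1, 1, 2, 3, 5, 8, 13, 21, 34, 55, 89
F(11) mod 999 = 89


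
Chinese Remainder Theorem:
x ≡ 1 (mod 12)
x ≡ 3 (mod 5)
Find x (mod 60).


M = 12*5 = 60
M1 = M/12 = 5, M2 = M/5 = 12
M1^(-1) mod 12 = 5, M2^(-1) mod 5 = 3
x = 1*5*5 + 3*12*3 = 133
133 mod 60 = 13
Check: 13 mod 12 = 1 ✓, 13 mod 5 = 3 ✓

x ≡ 13 (mod 60)


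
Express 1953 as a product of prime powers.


1953 / 3 = 651
651 / 3 = 217
217 / 7 = 31
31 / 31 = 1
1953 = 3^2 × 7 × 31


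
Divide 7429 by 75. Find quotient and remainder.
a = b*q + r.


7429 = 75 * 99 + 4
Check: 7425 + 4 = 7429

q = 99, r = 4


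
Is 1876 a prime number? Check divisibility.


1876 / 2 = 938 (exact division)
1876 is NOT prime.

No, 1876 is not prime


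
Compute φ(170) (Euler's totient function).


170 = 2 × 5 × 17
Prime factors: 2, 5, 17
φ(170) = 170 × (1-1/2) × (1-1/5) × (1-1/17)
= 170 × 1/2 × 4/5 × 16/17 = 64

φ(170) = 64


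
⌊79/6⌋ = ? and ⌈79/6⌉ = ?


79/6 = 13.1667
floor = 13
ceil = 14

floor = 13, ceil = 14


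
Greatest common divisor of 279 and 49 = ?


279 = 5 * 49 + 34
49 = 1 * 34 + 15
34 = 2 * 15 + 4
15 = 3 * 4 + 3
4 = 1 * 3 + 1
3 = 3 * 1 + 0
GCD = 1


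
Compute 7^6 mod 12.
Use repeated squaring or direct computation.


7^1 mod 12 = 7
7^2 mod 12 = 1
7^3 mod 12 = 7
7^4 mod 12 = 1
7^5 mod 12 = 7
7^6 mod 12 = 1


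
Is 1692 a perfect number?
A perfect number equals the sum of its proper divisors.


Proper divisors of 1692: 1, 2, 3, 4, 6, 9, 12, 18, 36, 47, 94, 141, 188, 282, 423, 564, 846
Sum = 1 + 2 + 3 + 4 + 6 + 9 + 12 + 18 + 36 + 47 + 94 + 141 + 188 + 282 + 423 + 564 + 846 = 2676

No, 1692 is not perfect (2676 ≠ 1692)


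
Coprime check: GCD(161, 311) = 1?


Euclidean algorithm:
311 = 1 * 161 + 150
161 = 1 * 150 + 11
150 = 13 * 11 + 7
11 = 1 * 7 + 4
7 = 1 * 4 + 3
4 = 1 * 3 + 1
3 = 3 * 1 + 0
GCD(161, 311) = 1

Yes, coprime (GCD = 1)


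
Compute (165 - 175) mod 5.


165 - 175 = -10
-10 mod 5 = 0


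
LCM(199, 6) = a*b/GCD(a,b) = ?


GCD(199, 6) = 1
LCM = 199*6/1 = 1194/1 = 1194

LCM = 1194


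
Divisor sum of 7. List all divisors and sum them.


Divisors of 7: 1, 7
Sum = 1 + 7 = 8

σ(7) = 8


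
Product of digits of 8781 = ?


8 × 7 × 8 × 1 = 448


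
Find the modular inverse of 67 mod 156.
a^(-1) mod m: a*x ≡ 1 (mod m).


Use the extended Euclidean algorithm on (156, 67); each row r = 156*s + 67*t:
r=156, s=1, t=0
r=67, s=0, t=1
q=2: r=22, s=1, t=-2   [156*(1) + 67*(-2) = 22]
q=3: r=1, s=-3, t=7   [156*(-3) + 67*(7) = 1]
q=22: r=0, s=67, t=-156   [156*(67) + 67*(-156) = 0]
GCD = 1 with t = 7, so 67*(7) ≡ 1 (mod 156)
Inverse = 7 mod 156 = 7
Check: 67 * 7 = 469 ≡ 1 (mod 156)

67^(-1) ≡ 7 (mod 156)


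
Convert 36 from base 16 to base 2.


36 (base 16) = 54 (decimal)
54 (decimal) = 110110 (base 2)


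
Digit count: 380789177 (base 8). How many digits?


380789177 in base 8 = 2654460671
Number of digits = 10

10 digits (base 8)


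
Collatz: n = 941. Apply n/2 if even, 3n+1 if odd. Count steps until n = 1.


941 → 2824 → 1412 → 706 → 353 → 1060 → 530 → 265 → 796 → 398 → 199 → 598 → 299 → 898 → 449 → 1348 → 674 → 337 → 1012 → 506 → 253 → 760 → 380 → 190 → 95 → 286 → 143 → 430 → 215 → 646 → 323 → 970 → 485 → 1456 → 728 → 364 → 182 → 91 → 274 → 137 → 412 → 206 → 103 → 310 → 155 → 466 → 233 → 700 → 350 → 175 → 526 → 263 → 790 → 395 → 1186 → 593 → 1780 → 890 → 445 → 1336 → 668 → 334 → 167 → 502 → 251 → 754 → 377 → 1132 → 566 → 283 → 850 → 425 → 1276 → 638 → 319 → 958 → 479 → 1438 → 719 → 2158 → 1079 → 3238 → 1619 → 4858 → 2429 → 7288 → 3644 → 1822 → 911 → 2734 → 1367 → 4102 → 2051 → 6154 → 3077 → 9232 → 4616 → 2308 → 1154 → 577 → 1732 → 866 → 433 → 1300 → 650 → 325 → 976 → 488 → 244 → 122 → 61 → 184 → 92 → 46 → 23 → 70 → 35 → 106 → 53 → 160 → 80 → 40 → 20 → 10 → 5 → 16 → 8 → 4 → 2 → 1
Total steps = 129

129 steps


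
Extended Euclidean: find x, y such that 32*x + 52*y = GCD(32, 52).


Tabular extended Euclidean (each row: r = 32*s + 52*t):
r=32, s=1, t=0
r=52, s=0, t=1
q=0: r=32, s=1, t=0   [32*(1) + 52*(0) = 32]
q=1: r=20, s=-1, t=1   [32*(-1) + 52*(1) = 20]
q=1: r=12, s=2, t=-1   [32*(2) + 52*(-1) = 12]
q=1: r=8, s=-3, t=2   [32*(-3) + 52*(2) = 8]
q=1: r=4, s=5, t=-3   [32*(5) + 52*(-3) = 4]
q=2: r=0, s=-13, t=8   [32*(-13) + 52*(8) = 0]
GCD = 4; from the row with r=4: x=5, y=-3
Check: 32*(5) + 52*(-3) = 160 - 156 = 4

GCD = 4, x = 5, y = -3


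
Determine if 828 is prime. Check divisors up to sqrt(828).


828 / 2 = 414 (exact division)
828 is NOT prime.

No, 828 is not prime


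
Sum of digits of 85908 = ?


8 + 5 + 9 + 0 + 8 = 30


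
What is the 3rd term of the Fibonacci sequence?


Sequence: 1, 1, 2
F(3) = 2


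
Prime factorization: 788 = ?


788 / 2 = 394
394 / 2 = 197
197 / 197 = 1
788 = 2^2 × 197


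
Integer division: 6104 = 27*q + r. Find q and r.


6104 = 27 * 226 + 2
Check: 6102 + 2 = 6104

q = 226, r = 2


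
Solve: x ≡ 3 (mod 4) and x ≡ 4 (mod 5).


M = 4*5 = 20
M1 = M/4 = 5, M2 = M/5 = 4
M1^(-1) mod 4 = 1, M2^(-1) mod 5 = 4
x = 3*5*1 + 4*4*4 = 79
79 mod 20 = 19
Check: 19 mod 4 = 3 ✓, 19 mod 5 = 4 ✓

x ≡ 19 (mod 20)


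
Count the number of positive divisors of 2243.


2243 = 2243^1
d(2243) = (1+1) = 2

2 divisors


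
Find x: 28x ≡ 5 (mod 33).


GCD(28, 33) = 1, unique solution
a^(-1) mod 33 = 13
x = 13 * 5 mod 33 = 32

x ≡ 32 (mod 33)


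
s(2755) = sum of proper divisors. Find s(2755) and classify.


Proper divisors: 1, 5, 19, 29, 95, 145, 551
Sum = 1 + 5 + 19 + 29 + 95 + 145 + 551 = 845
845 < 2755 → deficient

s(2755) = 845 (deficient)


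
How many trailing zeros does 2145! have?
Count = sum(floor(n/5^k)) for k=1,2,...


floor(2145/5) = 429
floor(2145/25) = 85
floor(2145/125) = 17
floor(2145/625) = 3
Total = 534

534 trailing zeros


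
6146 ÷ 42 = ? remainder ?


6146 = 42 * 146 + 14
Check: 6132 + 14 = 6146

q = 146, r = 14


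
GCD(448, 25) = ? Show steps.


448 = 17 * 25 + 23
25 = 1 * 23 + 2
23 = 11 * 2 + 1
2 = 2 * 1 + 0
GCD = 1


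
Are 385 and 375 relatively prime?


Euclidean algorithm:
385 = 1 * 375 + 10
375 = 37 * 10 + 5
10 = 2 * 5 + 0
GCD(385, 375) = 5

No, not coprime (GCD = 5)


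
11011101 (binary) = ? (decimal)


11011101 (base 2) = 221 (decimal)
221 (decimal) = 221 (base 10)


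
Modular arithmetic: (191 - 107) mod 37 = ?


191 - 107 = 84
84 mod 37 = 10


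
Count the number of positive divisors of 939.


939 = 3^1 × 313^1
d(939) = (1+1) × (1+1) = 4

4 divisors


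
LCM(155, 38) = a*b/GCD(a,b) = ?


GCD(155, 38) = 1
LCM = 155*38/1 = 5890/1 = 5890

LCM = 5890


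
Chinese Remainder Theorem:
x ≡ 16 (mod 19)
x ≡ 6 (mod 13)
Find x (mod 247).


M = 19*13 = 247
M1 = M/19 = 13, M2 = M/13 = 19
M1^(-1) mod 19 = 3, M2^(-1) mod 13 = 11
x = 16*13*3 + 6*19*11 = 1878
1878 mod 247 = 149
Check: 149 mod 19 = 16 ✓, 149 mod 13 = 6 ✓

x ≡ 149 (mod 247)


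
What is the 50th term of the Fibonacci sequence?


Sequence: 1, 1, 2, 3, 5, 8, 13, 21, 34, 55, 89, 144, 233, 377, 610, 987, 1597, 2584, 4181, 6765, 10946, 17711, 28657, 46368, 75025, 121393, 196418, 317811, 514229, 832040, 1346269, 2178309, 3524578, 5702887, 9227465, 14930352, 24157817, 39088169, 63245986, 102334155, 165580141, 267914296, 433494437, 701408733, 1134903170, 1836311903, 2971215073, 4807526976, 7778742049, 12586269025
F(50) = 12586269025


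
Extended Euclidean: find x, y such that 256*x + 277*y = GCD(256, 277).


Tabular extended Euclidean (each row: r = 256*s + 277*t):
r=256, s=1, t=0
r=277, s=0, t=1
q=0: r=256, s=1, t=0   [256*(1) + 277*(0) = 256]
q=1: r=21, s=-1, t=1   [256*(-1) + 277*(1) = 21]
q=12: r=4, s=13, t=-12   [256*(13) + 277*(-12) = 4]
q=5: r=1, s=-66, t=61   [256*(-66) + 277*(61) = 1]
q=4: r=0, s=277, t=-256   [256*(277) + 277*(-256) = 0]
GCD = 1; from the row with r=1: x=-66, y=61
Check: 256*(-66) + 277*(61) = -16896 + 16897 = 1

GCD = 1, x = -66, y = 61


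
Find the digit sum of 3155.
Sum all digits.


3 + 1 + 5 + 5 = 14


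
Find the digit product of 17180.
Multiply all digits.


1 × 7 × 1 × 8 × 0 = 0


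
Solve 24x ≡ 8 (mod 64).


GCD(24, 64) = 8 divides 8
Divide: 3x ≡ 1 (mod 8)
x ≡ 3 (mod 8)


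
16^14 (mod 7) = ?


16^1 mod 7 = 2
16^2 mod 7 = 4
16^3 mod 7 = 1
16^4 mod 7 = 2
16^5 mod 7 = 4
16^6 mod 7 = 1
16^7 mod 7 = 2
16^8 mod 7 = 4
16^9 mod 7 = 1
16^10 mod 7 = 2
16^11 mod 7 = 4
16^12 mod 7 = 1
16^13 mod 7 = 2
16^14 mod 7 = 4


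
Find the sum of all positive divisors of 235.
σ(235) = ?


Divisors of 235: 1, 5, 47, 235
Sum = 1 + 5 + 47 + 235 = 288

σ(235) = 288


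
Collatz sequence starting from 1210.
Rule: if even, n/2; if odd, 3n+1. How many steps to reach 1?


1210 → 605 → 1816 → 908 → 454 → 227 → 682 → 341 → 1024 → 512 → 256 → 128 → 64 → 32 → 16 → 8 → 4 → 2 → 1
Total steps = 18

18 steps


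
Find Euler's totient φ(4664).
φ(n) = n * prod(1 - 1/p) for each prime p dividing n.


4664 = 2^3 × 11 × 53
Prime factors: 2, 11, 53
φ(4664) = 4664 × (1-1/2) × (1-1/11) × (1-1/53)
= 4664 × 1/2 × 10/11 × 52/53 = 2080

φ(4664) = 2080


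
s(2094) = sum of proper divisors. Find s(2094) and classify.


Proper divisors: 1, 2, 3, 6, 349, 698, 1047
Sum = 1 + 2 + 3 + 6 + 349 + 698 + 1047 = 2106
2106 > 2094 → abundant

s(2094) = 2106 (abundant)


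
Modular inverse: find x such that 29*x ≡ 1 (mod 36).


Use the extended Euclidean algorithm on (36, 29); each row r = 36*s + 29*t:
r=36, s=1, t=0
r=29, s=0, t=1
q=1: r=7, s=1, t=-1   [36*(1) + 29*(-1) = 7]
q=4: r=1, s=-4, t=5   [36*(-4) + 29*(5) = 1]
q=7: r=0, s=29, t=-36   [36*(29) + 29*(-36) = 0]
GCD = 1 with t = 5, so 29*(5) ≡ 1 (mod 36)
Inverse = 5 mod 36 = 5
Check: 29 * 5 = 145 ≡ 1 (mod 36)

29^(-1) ≡ 5 (mod 36)


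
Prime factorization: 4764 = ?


4764 / 2 = 2382
2382 / 2 = 1191
1191 / 3 = 397
397 / 397 = 1
4764 = 2^2 × 3 × 397


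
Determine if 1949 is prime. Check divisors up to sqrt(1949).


Check divisors up to sqrt(1949) = 44.1475
No divisors found.
1949 is prime.

Yes, 1949 is prime


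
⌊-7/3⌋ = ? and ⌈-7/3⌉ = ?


-7/3 = -2.3333
floor = -3
ceil = -2

floor = -3, ceil = -2


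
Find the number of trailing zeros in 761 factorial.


floor(761/5) = 152
floor(761/25) = 30
floor(761/125) = 6
floor(761/625) = 1
Total = 189

189 trailing zeros


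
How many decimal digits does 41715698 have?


41715698 has 8 digits in base 10
floor(log10(41715698)) + 1 = floor(7.6203) + 1 = 8

8 digits (base 10)


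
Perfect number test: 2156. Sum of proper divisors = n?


Proper divisors of 2156: 1, 2, 4, 7, 11, 14, 22, 28, 44, 49, 77, 98, 154, 196, 308, 539, 1078
Sum = 1 + 2 + 4 + 7 + 11 + 14 + 22 + 28 + 44 + 49 + 77 + 98 + 154 + 196 + 308 + 539 + 1078 = 2632

No, 2156 is not perfect (2632 ≠ 2156)


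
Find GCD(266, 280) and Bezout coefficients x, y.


Tabular extended Euclidean (each row: r = 266*s + 280*t):
r=266, s=1, t=0
r=280, s=0, t=1
q=0: r=266, s=1, t=0   [266*(1) + 280*(0) = 266]
q=1: r=14, s=-1, t=1   [266*(-1) + 280*(1) = 14]
q=19: r=0, s=20, t=-19   [266*(20) + 280*(-19) = 0]
GCD = 14; from the row with r=14: x=-1, y=1
Check: 266*(-1) + 280*(1) = -266 + 280 = 14

GCD = 14, x = -1, y = 1


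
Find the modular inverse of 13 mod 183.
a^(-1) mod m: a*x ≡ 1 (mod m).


Use the extended Euclidean algorithm on (183, 13); each row r = 183*s + 13*t:
r=183, s=1, t=0
r=13, s=0, t=1
q=14: r=1, s=1, t=-14   [183*(1) + 13*(-14) = 1]
q=13: r=0, s=-13, t=183   [183*(-13) + 13*(183) = 0]
GCD = 1 with t = -14, so 13*(-14) ≡ 1 (mod 183)
Inverse = -14 mod 183 = 169
Check: 13 * 169 = 2197 ≡ 1 (mod 183)

13^(-1) ≡ 169 (mod 183)


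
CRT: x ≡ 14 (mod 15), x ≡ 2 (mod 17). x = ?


M = 15*17 = 255
M1 = M/15 = 17, M2 = M/17 = 15
M1^(-1) mod 15 = 8, M2^(-1) mod 17 = 8
x = 14*17*8 + 2*15*8 = 2144
2144 mod 255 = 104
Check: 104 mod 15 = 14 ✓, 104 mod 17 = 2 ✓

x ≡ 104 (mod 255)


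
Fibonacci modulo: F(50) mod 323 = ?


F(k) mod 323 for k=1..50:
1, 1, 2, 3, 5, 8, 13, 21, 34, 55, 89, 144, 233, 54, 287, 18, 305, 0, 305, 305, 287, 269, 233, 179, 89, 268, 34, 302, 13, 315, 5, 320, 2, 322, 1, 0, 1, 1, 2, 3, 5, 8, 13, 21, 34, 55, 89, 144, 233, 54
F(50) mod 323 = 54


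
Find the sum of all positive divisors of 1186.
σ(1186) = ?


Divisors of 1186: 1, 2, 593, 1186
Sum = 1 + 2 + 593 + 1186 = 1782

σ(1186) = 1782


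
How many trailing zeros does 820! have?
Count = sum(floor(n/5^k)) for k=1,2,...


floor(820/5) = 164
floor(820/25) = 32
floor(820/125) = 6
floor(820/625) = 1
Total = 203

203 trailing zeros


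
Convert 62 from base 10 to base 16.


62 (base 10) = 62 (decimal)
62 (decimal) = 3E (base 16)


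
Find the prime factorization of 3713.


3713 / 47 = 79
79 / 79 = 1
3713 = 47 × 79


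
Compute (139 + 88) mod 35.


139 + 88 = 227
227 mod 35 = 17


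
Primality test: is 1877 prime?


Check divisors up to sqrt(1877) = 43.3244
No divisors found.
1877 is prime.

Yes, 1877 is prime


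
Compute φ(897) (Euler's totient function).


897 = 3 × 13 × 23
Prime factors: 3, 13, 23
φ(897) = 897 × (1-1/3) × (1-1/13) × (1-1/23)
= 897 × 2/3 × 12/13 × 22/23 = 528

φ(897) = 528


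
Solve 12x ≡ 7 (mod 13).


GCD(12, 13) = 1, unique solution
a^(-1) mod 13 = 12
x = 12 * 7 mod 13 = 6

x ≡ 6 (mod 13)


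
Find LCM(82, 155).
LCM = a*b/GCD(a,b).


GCD(82, 155) = 1
LCM = 82*155/1 = 12710/1 = 12710

LCM = 12710


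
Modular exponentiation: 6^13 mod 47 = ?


6^1 mod 47 = 6
6^2 mod 47 = 36
6^3 mod 47 = 28
6^4 mod 47 = 27
6^5 mod 47 = 21
6^6 mod 47 = 32
6^7 mod 47 = 4
6^8 mod 47 = 24
6^9 mod 47 = 3
6^10 mod 47 = 18
6^11 mod 47 = 14
6^12 mod 47 = 37
6^13 mod 47 = 34


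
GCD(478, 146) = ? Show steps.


478 = 3 * 146 + 40
146 = 3 * 40 + 26
40 = 1 * 26 + 14
26 = 1 * 14 + 12
14 = 1 * 12 + 2
12 = 6 * 2 + 0
GCD = 2


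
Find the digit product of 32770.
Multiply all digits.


3 × 2 × 7 × 7 × 0 = 0


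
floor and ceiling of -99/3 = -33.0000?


-99/3 = -33.0000
floor = -33
ceil = -33

floor = -33, ceil = -33


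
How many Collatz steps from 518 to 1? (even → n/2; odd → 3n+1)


518 → 259 → 778 → 389 → 1168 → 584 → 292 → 146 → 73 → 220 → 110 → 55 → 166 → 83 → 250 → 125 → 376 → 188 → 94 → 47 → 142 → 71 → 214 → 107 → 322 → 161 → 484 → 242 → 121 → 364 → 182 → 91 → 274 → 137 → 412 → 206 → 103 → 310 → 155 → 466 → 233 → 700 → 350 → 175 → 526 → 263 → 790 → 395 → 1186 → 593 → 1780 → 890 → 445 → 1336 → 668 → 334 → 167 → 502 → 251 → 754 → 377 → 1132 → 566 → 283 → 850 → 425 → 1276 → 638 → 319 → 958 → 479 → 1438 → 719 → 2158 → 1079 → 3238 → 1619 → 4858 → 2429 → 7288 → 3644 → 1822 → 911 → 2734 → 1367 → 4102 → 2051 → 6154 → 3077 → 9232 → 4616 → 2308 → 1154 → 577 → 1732 → 866 → 433 → 1300 → 650 → 325 → 976 → 488 → 244 → 122 → 61 → 184 → 92 → 46 → 23 → 70 → 35 → 106 → 53 → 160 → 80 → 40 → 20 → 10 → 5 → 16 → 8 → 4 → 2 → 1
Total steps = 123

123 steps
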